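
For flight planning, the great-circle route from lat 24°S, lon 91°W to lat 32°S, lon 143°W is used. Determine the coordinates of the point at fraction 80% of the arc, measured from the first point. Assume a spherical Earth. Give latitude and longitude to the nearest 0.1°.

≈ lat 32.1°S, lon 132.1°W

Convert each endpoint to a unit vector on the sphere (x = cos φ cos λ, y = cos φ sin λ, z = sin φ).
The central angle between the endpoints is δ = arccos(p₁·p₂) ≈ 0.806 rad (46.2°).
Interpolate at f = 0.80 with slerp weights a = sin((1−f)δ)/sin δ ≈ 0.222, b = sin(fδ)/sin δ ≈ 0.833.
p = a·p₁ + b·p₂ ≈ (-0.568, -0.628, -0.532); φ = arcsin(p_z) ≈ -32.13°, λ = atan2(p_y, p_x) ≈ -132.10°.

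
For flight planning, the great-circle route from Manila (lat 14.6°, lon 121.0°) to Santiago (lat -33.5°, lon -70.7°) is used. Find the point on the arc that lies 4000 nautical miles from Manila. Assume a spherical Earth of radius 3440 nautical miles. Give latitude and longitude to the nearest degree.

≈ lat -44°, lon 156°

Convert each endpoint to a unit vector on the sphere (x = cos φ cos λ, y = cos φ sin λ, z = sin φ).
The central angle between the endpoints is δ = arccos(p₁·p₂) ≈ 2.763 rad (158.3°). The total great-circle distance is δ·R ≈ 2.763 × 3440 ≈ 9506 nmi, so the target fraction is f = 4000/9506 ≈ 0.421.
Interpolate at f ≈ 0.421 with slerp weights a = sin((1−f)δ)/sin δ ≈ 2.707, b = sin(fδ)/sin δ ≈ 2.486.
p = a·p₁ + b·p₂ ≈ (-0.664, 0.289, -0.690); φ = arcsin(p_z) ≈ -43.60°, λ = atan2(p_y, p_x) ≈ 156.48°.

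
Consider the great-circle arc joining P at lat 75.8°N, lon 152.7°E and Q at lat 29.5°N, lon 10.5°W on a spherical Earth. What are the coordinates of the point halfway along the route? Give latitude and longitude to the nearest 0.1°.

Write both endpoints as unit vectors p₁, p₂ with components (cos φ cos λ, cos φ sin λ, sin φ).
The central angle between the endpoints is δ = arccos(p₁·p₂) ≈ 1.294 rad (74.2°).
Interpolate at f = 1/2 with slerp weights a = sin((1−f)δ)/sin δ ≈ 0.627, b = sin(fδ)/sin δ ≈ 0.627.
p = a·p₁ + b·p₂ ≈ (0.400, -0.029, 0.916); φ = arcsin(p_z) ≈ 66.37°, λ = atan2(p_y, p_x) ≈ -4.13°.

≈ lat 66.4°N, lon 4.1°W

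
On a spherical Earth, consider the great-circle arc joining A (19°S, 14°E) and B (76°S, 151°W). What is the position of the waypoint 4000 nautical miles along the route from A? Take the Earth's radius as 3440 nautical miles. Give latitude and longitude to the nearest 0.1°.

Write both endpoints as unit vectors p₁, p₂ with components (cos φ cos λ, cos φ sin λ, sin φ).
The central angle between the endpoints is δ = arccos(p₁·p₂) ≈ 1.476 rad (84.6°). The total great-circle distance is δ·R ≈ 1.476 × 3440 ≈ 5076 nmi, so the target fraction is f = 4000/5076 ≈ 0.788.
Interpolate at f ≈ 0.788 with slerp weights a = sin((1−f)δ)/sin δ ≈ 0.309, b = sin(fδ)/sin δ ≈ 0.922.
p = a·p₁ + b·p₂ ≈ (0.089, -0.037, -0.995); φ = arcsin(p_z) ≈ -84.48°, λ = atan2(p_y, p_x) ≈ -22.89°.

≈ (84.5°S, 22.9°W)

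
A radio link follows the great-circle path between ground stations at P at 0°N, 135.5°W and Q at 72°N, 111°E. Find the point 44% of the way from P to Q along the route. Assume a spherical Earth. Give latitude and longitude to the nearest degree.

≈ 41°N, 150°W

The haversine formula gives a central angle δ ≈ 1.694 rad (97.1°) between the endpoints.
Interpolate at f = 0.44 with slerp weights a = sin((1−f)δ)/sin δ ≈ 0.819, b = sin(fδ)/sin δ ≈ 0.684.
p = a·p₁ + b·p₂ ≈ (-0.660, -0.377, 0.650); φ = arcsin(p_z) ≈ 40.55°, λ = atan2(p_y, p_x) ≈ -150.27°.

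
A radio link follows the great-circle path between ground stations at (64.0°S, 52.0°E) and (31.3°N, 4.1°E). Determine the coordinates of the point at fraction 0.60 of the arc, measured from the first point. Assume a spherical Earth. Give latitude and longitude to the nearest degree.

≈ (8°S, 17°E)

The haversine formula gives a central angle δ ≈ 1.788 rad (102.5°) between the endpoints.
Interpolate at f = 0.60 with slerp weights a = sin((1−f)δ)/sin δ ≈ 0.672, b = sin(fδ)/sin δ ≈ 0.900.
p = a·p₁ + b·p₂ ≈ (0.948, 0.287, -0.136); φ = arcsin(p_z) ≈ -7.83°, λ = atan2(p_y, p_x) ≈ 16.84°.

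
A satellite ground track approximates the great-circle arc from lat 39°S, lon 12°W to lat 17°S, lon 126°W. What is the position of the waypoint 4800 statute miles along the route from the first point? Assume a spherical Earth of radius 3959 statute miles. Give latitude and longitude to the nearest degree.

From cos δ = sin φ₁ sin φ₂ + cos φ₁ cos φ₂ cos Δλ, the central angle is δ ≈ 1.689 rad (96.8°). The total great-circle distance is δ·R ≈ 1.689 × 3959 ≈ 6688 mi, so the target fraction is f = 4800/6688 ≈ 0.718.
Interpolate at f ≈ 0.718 with slerp weights a = sin((1−f)δ)/sin δ ≈ 0.462, b = sin(fδ)/sin δ ≈ 0.943.
p = a·p₁ + b·p₂ ≈ (-0.179, -0.804, -0.567); φ = arcsin(p_z) ≈ -34.52°, λ = atan2(p_y, p_x) ≈ -102.53°.

≈ lat 35°S, lon 103°W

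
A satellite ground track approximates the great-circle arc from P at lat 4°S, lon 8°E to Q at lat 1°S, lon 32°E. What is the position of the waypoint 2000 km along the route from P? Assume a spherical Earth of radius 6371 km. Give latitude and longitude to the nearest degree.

≈ lat 2°S, lon 26°E

The haversine formula gives a central angle δ ≈ 0.422 rad (24.2°) between the endpoints. The total great-circle distance is δ·R ≈ 0.422 × 6371 ≈ 2687 km, so the target fraction is f = 2000/2687 ≈ 0.744.
Interpolate at f ≈ 0.744 with slerp weights a = sin((1−f)δ)/sin δ ≈ 0.263, b = sin(fδ)/sin δ ≈ 0.754.
p = a·p₁ + b·p₂ ≈ (0.899, 0.436, -0.031); φ = arcsin(p_z) ≈ -1.80°, λ = atan2(p_y, p_x) ≈ 25.88°.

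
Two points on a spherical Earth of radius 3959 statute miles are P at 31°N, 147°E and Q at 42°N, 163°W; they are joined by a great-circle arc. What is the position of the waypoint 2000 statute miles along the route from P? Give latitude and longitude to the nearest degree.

Write both endpoints as unit vectors p₁, p₂ with components (cos φ cos λ, cos φ sin λ, sin φ).
The central angle between the endpoints is δ = arccos(p₁·p₂) ≈ 0.717 rad (41.1°). The total great-circle distance is δ·R ≈ 0.717 × 3959 ≈ 2837 mi, so the target fraction is f = 2000/2837 ≈ 0.705.
Interpolate at f ≈ 0.705 with slerp weights a = sin((1−f)δ)/sin δ ≈ 0.319, b = sin(fδ)/sin δ ≈ 0.737.
p = a·p₁ + b·p₂ ≈ (-0.753, -0.011, 0.658); φ = arcsin(p_z) ≈ 41.12°, λ = atan2(p_y, p_x) ≈ -179.16°.

≈ 41°N, 179°W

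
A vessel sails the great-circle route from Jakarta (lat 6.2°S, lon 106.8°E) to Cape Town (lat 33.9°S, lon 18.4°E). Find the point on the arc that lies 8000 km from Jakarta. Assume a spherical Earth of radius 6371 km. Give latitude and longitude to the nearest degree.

≈ lat 34°S, lon 34°E

Write both endpoints as unit vectors p₁, p₂ with components (cos φ cos λ, cos φ sin λ, sin φ).
The central angle between the endpoints is δ = arccos(p₁·p₂) ≈ 1.487 rad (85.2°). The total great-circle distance is δ·R ≈ 1.487 × 6371 ≈ 9476 km, so the target fraction is f = 8000/9476 ≈ 0.844.
Interpolate at f ≈ 0.844 with slerp weights a = sin((1−f)δ)/sin δ ≈ 0.230, b = sin(fδ)/sin δ ≈ 0.954.
p = a·p₁ + b·p₂ ≈ (0.685, 0.469, -0.557); φ = arcsin(p_z) ≈ -33.85°, λ = atan2(p_y, p_x) ≈ 34.41°.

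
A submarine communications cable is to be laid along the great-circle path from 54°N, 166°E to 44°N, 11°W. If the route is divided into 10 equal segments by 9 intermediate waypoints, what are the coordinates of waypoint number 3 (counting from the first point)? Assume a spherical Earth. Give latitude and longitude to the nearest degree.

Convert each endpoint to a unit vector on the sphere (x = cos φ cos λ, y = cos φ sin λ, z = sin φ).
The central angle between the endpoints is δ = arccos(p₁·p₂) ≈ 1.431 rad (82.0°).
Interpolate at f = 3/10 with slerp weights a = sin((1−f)δ)/sin δ ≈ 0.851, b = sin(fδ)/sin δ ≈ 0.420.
p = a·p₁ + b·p₂ ≈ (-0.188, 0.063, 0.980); φ = arcsin(p_z) ≈ 78.54°, λ = atan2(p_y, p_x) ≈ 161.43°.

≈ 79°N, 161°E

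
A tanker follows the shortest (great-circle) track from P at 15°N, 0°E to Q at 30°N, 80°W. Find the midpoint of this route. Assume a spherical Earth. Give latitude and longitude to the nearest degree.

From cos δ = sin φ₁ sin φ₂ + cos φ₁ cos φ₂ cos Δλ, the central angle is δ ≈ 1.293 rad (74.1°).
Interpolate at f = 1/2 with slerp weights a = sin((1−f)δ)/sin δ ≈ 0.626, b = sin(fδ)/sin δ ≈ 0.626.
p = a·p₁ + b·p₂ ≈ (0.699, -0.534, 0.475); φ = arcsin(p_z) ≈ 28.38°, λ = atan2(p_y, p_x) ≈ -37.38°.

≈ 28°N, 37°W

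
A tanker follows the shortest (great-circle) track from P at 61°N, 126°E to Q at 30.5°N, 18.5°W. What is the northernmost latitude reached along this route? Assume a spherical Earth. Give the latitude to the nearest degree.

≈ 76°N

The great circle lies in the plane with unit normal n̂ = (p₁ × p₂)/|p₁ × p₂|.
Here n̂_z ≈ -0.244; the vertex latitude is φ_max = arccos|n̂_z| ≈ 75.9°.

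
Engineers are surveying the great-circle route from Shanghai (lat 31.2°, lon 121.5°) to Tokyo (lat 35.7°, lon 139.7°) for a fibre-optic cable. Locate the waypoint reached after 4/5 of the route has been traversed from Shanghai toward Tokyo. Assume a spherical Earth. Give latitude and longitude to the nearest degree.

≈ lat 35°, lon 136°

Write both endpoints as unit vectors p₁, p₂ with components (cos φ cos λ, cos φ sin λ, sin φ).
The central angle between the endpoints is δ = arccos(p₁·p₂) ≈ 0.276 rad (15.8°).
Interpolate at f = 4/5 with slerp weights a = sin((1−f)δ)/sin δ ≈ 0.202, b = sin(fδ)/sin δ ≈ 0.804.
p = a·p₁ + b·p₂ ≈ (-0.588, 0.570, 0.574); φ = arcsin(p_z) ≈ 35.02°, λ = atan2(p_y, p_x) ≈ 135.91°.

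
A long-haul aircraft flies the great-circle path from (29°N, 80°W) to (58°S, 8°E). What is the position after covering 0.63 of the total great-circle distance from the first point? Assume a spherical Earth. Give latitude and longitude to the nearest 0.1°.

Write both endpoints as unit vectors p₁, p₂ with components (cos φ cos λ, cos φ sin λ, sin φ).
The central angle between the endpoints is δ = arccos(p₁·p₂) ≈ 1.977 rad (113.3°).
Interpolate at f = 0.63 with slerp weights a = sin((1−f)δ)/sin δ ≈ 0.727, b = sin(fδ)/sin δ ≈ 1.031.
p = a·p₁ + b·p₂ ≈ (0.652, -0.550, -0.522); φ = arcsin(p_z) ≈ -31.48°, λ = atan2(p_y, p_x) ≈ -40.17°.

≈ (31.5°S, 40.2°W)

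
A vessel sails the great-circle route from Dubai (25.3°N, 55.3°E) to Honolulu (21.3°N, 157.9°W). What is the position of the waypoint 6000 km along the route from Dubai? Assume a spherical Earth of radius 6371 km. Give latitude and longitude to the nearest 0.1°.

≈ (56.1°N, 117.7°E)

From cos δ = sin φ₁ sin φ₂ + cos φ₁ cos φ₂ cos Δλ, the central angle is δ ≈ 2.153 rad (123.3°). The total great-circle distance is δ·R ≈ 2.153 × 6371 ≈ 13715 km, so the target fraction is f = 6000/13715 ≈ 0.437.
Interpolate at f ≈ 0.437 with slerp weights a = sin((1−f)δ)/sin δ ≈ 1.120, b = sin(fδ)/sin δ ≈ 0.968.
p = a·p₁ + b·p₂ ≈ (-0.259, 0.493, 0.830); φ = arcsin(p_z) ≈ 56.13°, λ = atan2(p_y, p_x) ≈ 117.69°.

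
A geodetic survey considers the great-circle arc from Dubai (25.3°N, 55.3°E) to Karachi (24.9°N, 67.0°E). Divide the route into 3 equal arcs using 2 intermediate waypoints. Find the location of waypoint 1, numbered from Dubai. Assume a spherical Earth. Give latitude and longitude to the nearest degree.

From cos δ = sin φ₁ sin φ₂ + cos φ₁ cos φ₂ cos Δλ, the central angle is δ ≈ 0.185 rad (10.6°).
Interpolate at f = 1/3 with slerp weights a = sin((1−f)δ)/sin δ ≈ 0.669, b = sin(fδ)/sin δ ≈ 0.335.
p = a·p₁ + b·p₂ ≈ (0.463, 0.777, 0.427); φ = arcsin(p_z) ≈ 25.27°, λ = atan2(p_y, p_x) ≈ 59.21°.

≈ 25°N, 59°E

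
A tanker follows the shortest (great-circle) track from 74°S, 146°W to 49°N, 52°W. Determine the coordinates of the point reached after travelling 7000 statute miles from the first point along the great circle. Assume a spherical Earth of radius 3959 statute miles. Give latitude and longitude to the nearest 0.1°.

Write both endpoints as unit vectors p₁, p₂ with components (cos φ cos λ, cos φ sin λ, sin φ).
The central angle between the endpoints is δ = arccos(p₁·p₂) ≈ 2.401 rad (137.6°). The total great-circle distance is δ·R ≈ 2.401 × 3959 ≈ 9506 mi, so the target fraction is f = 7000/9506 ≈ 0.736.
Interpolate at f ≈ 0.736 with slerp weights a = sin((1−f)δ)/sin δ ≈ 0.877, b = sin(fδ)/sin δ ≈ 1.453.
p = a·p₁ + b·p₂ ≈ (0.387, -0.886, 0.254); φ = arcsin(p_z) ≈ 14.72°, λ = atan2(p_y, p_x) ≈ -66.43°.

≈ 14.7°N, 66.4°W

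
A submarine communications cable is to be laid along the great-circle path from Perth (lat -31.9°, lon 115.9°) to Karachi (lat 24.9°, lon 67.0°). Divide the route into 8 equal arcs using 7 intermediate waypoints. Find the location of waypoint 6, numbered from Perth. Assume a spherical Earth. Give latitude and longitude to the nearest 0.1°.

≈ lat 10.7°, lon 79.4°

Convert each endpoint to a unit vector on the sphere (x = cos φ cos λ, y = cos φ sin λ, z = sin φ).
The central angle between the endpoints is δ = arccos(p₁·p₂) ≈ 1.283 rad (73.5°).
Interpolate at f = 6/8 with slerp weights a = sin((1−f)δ)/sin δ ≈ 0.329, b = sin(fδ)/sin δ ≈ 0.856.
p = a·p₁ + b·p₂ ≈ (0.181, 0.966, 0.187); φ = arcsin(p_z) ≈ 10.75°, λ = atan2(p_y, p_x) ≈ 79.36°.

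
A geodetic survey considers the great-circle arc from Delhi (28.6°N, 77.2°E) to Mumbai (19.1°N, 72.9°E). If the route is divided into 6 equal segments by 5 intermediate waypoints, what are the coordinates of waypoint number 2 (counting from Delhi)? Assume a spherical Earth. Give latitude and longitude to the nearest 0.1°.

≈ (25.4°N, 75.7°E)

Convert each endpoint to a unit vector on the sphere (x = cos φ cos λ, y = cos φ sin λ, z = sin φ).
The central angle between the endpoints is δ = arccos(p₁·p₂) ≈ 0.179 rad (10.3°).
Interpolate at f = 2/6 with slerp weights a = sin((1−f)δ)/sin δ ≈ 0.669, b = sin(fδ)/sin δ ≈ 0.335.
p = a·p₁ + b·p₂ ≈ (0.223, 0.875, 0.430); φ = arcsin(p_z) ≈ 25.45°, λ = atan2(p_y, p_x) ≈ 75.69°.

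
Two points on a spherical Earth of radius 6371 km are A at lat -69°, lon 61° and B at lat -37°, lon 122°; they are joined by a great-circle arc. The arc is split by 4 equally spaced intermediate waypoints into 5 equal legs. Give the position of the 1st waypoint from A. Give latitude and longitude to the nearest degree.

≈ lat -66°, lon 83°

The haversine formula gives a central angle δ ≈ 0.795 rad (45.5°) between the endpoints.
Interpolate at f = 1/5 with slerp weights a = sin((1−f)δ)/sin δ ≈ 0.832, b = sin(fδ)/sin δ ≈ 0.222.
p = a·p₁ + b·p₂ ≈ (0.051, 0.411, -0.910); φ = arcsin(p_z) ≈ -65.54°, λ = atan2(p_y, p_x) ≈ 82.97°.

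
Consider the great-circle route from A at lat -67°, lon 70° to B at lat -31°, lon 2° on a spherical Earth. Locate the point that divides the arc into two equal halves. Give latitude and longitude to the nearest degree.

≈ lat -53°, lon 22°

Write both endpoints as unit vectors p₁, p₂ with components (cos φ cos λ, cos φ sin λ, sin φ).
The central angle between the endpoints is δ = arccos(p₁·p₂) ≈ 0.928 rad (53.2°).
Interpolate at f = 1/2 with slerp weights a = sin((1−f)δ)/sin δ ≈ 0.559, b = sin(fδ)/sin δ ≈ 0.559.
p = a·p₁ + b·p₂ ≈ (0.554, 0.222, -0.803); φ = arcsin(p_z) ≈ -53.38°, λ = atan2(p_y, p_x) ≈ 21.85°.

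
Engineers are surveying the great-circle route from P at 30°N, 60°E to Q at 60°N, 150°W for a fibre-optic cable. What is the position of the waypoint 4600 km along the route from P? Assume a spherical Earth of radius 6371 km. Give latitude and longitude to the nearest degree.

Convert each endpoint to a unit vector on the sphere (x = cos φ cos λ, y = cos φ sin λ, z = sin φ).
The central angle between the endpoints is δ = arccos(p₁·p₂) ≈ 1.513 rad (86.7°). The total great-circle distance is δ·R ≈ 1.513 × 6371 ≈ 9638 km, so the target fraction is f = 4600/9638 ≈ 0.477.
Interpolate at f ≈ 0.477 with slerp weights a = sin((1−f)δ)/sin δ ≈ 0.712, b = sin(fδ)/sin δ ≈ 0.662.
p = a·p₁ + b·p₂ ≈ (0.022, 0.369, 0.929); φ = arcsin(p_z) ≈ 68.33°, λ = atan2(p_y, p_x) ≈ 86.63°.

≈ 68°N, 87°E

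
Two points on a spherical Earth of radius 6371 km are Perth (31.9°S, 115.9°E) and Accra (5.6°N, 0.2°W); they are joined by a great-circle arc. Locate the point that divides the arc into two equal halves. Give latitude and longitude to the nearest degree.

From cos δ = sin φ₁ sin φ₂ + cos φ₁ cos φ₂ cos Δλ, the central angle is δ ≈ 2.008 rad (115.0°).
Interpolate at f = 1/2 with slerp weights a = sin((1−f)δ)/sin δ ≈ 0.931, b = sin(fδ)/sin δ ≈ 0.931.
p = a·p₁ + b·p₂ ≈ (0.581, 0.708, -0.401); φ = arcsin(p_z) ≈ -23.65°, λ = atan2(p_y, p_x) ≈ 50.60°.

≈ (24°S, 51°E)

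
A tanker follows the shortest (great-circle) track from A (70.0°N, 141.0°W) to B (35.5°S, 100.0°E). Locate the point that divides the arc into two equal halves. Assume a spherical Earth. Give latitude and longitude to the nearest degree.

The haversine formula gives a central angle δ ≈ 2.319 rad (132.9°) between the endpoints.
Interpolate at f = 1/2 with slerp weights a = sin((1−f)δ)/sin δ ≈ 1.251, b = sin(fδ)/sin δ ≈ 1.251.
p = a·p₁ + b·p₂ ≈ (-0.509, 0.734, 0.449); φ = arcsin(p_z) ≈ 26.69°, λ = atan2(p_y, p_x) ≈ 124.77°.

≈ (27°N, 125°E)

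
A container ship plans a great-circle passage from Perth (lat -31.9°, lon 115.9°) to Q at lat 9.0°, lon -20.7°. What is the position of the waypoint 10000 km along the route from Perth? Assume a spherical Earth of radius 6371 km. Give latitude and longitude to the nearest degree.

≈ lat -17°, lon 15°

Write both endpoints as unit vectors p₁, p₂ with components (cos φ cos λ, cos φ sin λ, sin φ).
The central angle between the endpoints is δ = arccos(p₁·p₂) ≈ 2.335 rad (133.8°). The total great-circle distance is δ·R ≈ 2.335 × 6371 ≈ 14876 km, so the target fraction is f = 10000/14876 ≈ 0.672.
Interpolate at f ≈ 0.672 with slerp weights a = sin((1−f)δ)/sin δ ≈ 0.960, b = sin(fδ)/sin δ ≈ 1.385.
p = a·p₁ + b·p₂ ≈ (0.924, 0.249, -0.290); φ = arcsin(p_z) ≈ -16.88°, λ = atan2(p_y, p_x) ≈ 15.10°.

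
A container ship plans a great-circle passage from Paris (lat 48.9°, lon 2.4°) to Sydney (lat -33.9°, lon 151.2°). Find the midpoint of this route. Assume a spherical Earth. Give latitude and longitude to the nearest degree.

The haversine formula gives a central angle δ ≈ 2.662 rad (152.5°) between the endpoints.
Interpolate at f = 1/2 with slerp weights a = sin((1−f)δ)/sin δ ≈ 2.104, b = sin(fδ)/sin δ ≈ 2.104.
p = a·p₁ + b·p₂ ≈ (-0.148, 0.899, 0.412); φ = arcsin(p_z) ≈ 24.33°, λ = atan2(p_y, p_x) ≈ 99.37°.

≈ lat 24°, lon 99°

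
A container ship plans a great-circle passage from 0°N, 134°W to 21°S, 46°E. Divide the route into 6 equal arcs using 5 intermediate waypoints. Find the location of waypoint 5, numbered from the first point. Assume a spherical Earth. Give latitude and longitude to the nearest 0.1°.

≈ 47.5°S, 46.0°E

Convert each endpoint to a unit vector on the sphere (x = cos φ cos λ, y = cos φ sin λ, z = sin φ).
The central angle between the endpoints is δ = arccos(p₁·p₂) ≈ 2.775 rad (159.0°).
Interpolate at f = 5/6 with slerp weights a = sin((1−f)δ)/sin δ ≈ 1.245, b = sin(fδ)/sin δ ≈ 2.057.
p = a·p₁ + b·p₂ ≈ (0.469, 0.486, -0.737); φ = arcsin(p_z) ≈ -47.50°, λ = atan2(p_y, p_x) ≈ 46.00°.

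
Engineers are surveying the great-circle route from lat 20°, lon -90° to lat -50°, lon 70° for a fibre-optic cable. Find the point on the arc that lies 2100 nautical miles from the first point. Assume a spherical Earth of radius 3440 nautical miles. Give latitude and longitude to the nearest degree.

Convert each endpoint to a unit vector on the sphere (x = cos φ cos λ, y = cos φ sin λ, z = sin φ).
The central angle between the endpoints is δ = arccos(p₁·p₂) ≈ 2.549 rad (146.1°). The total great-circle distance is δ·R ≈ 2.549 × 3440 ≈ 8769 nmi, so the target fraction is f = 2100/8769 ≈ 0.239.
Interpolate at f ≈ 0.239 with slerp weights a = sin((1−f)δ)/sin δ ≈ 1.671, b = sin(fδ)/sin δ ≈ 1.027.
p = a·p₁ + b·p₂ ≈ (0.226, -0.950, -0.215); φ = arcsin(p_z) ≈ -12.41°, λ = atan2(p_y, p_x) ≈ -76.64°.

≈ lat -12°, lon -77°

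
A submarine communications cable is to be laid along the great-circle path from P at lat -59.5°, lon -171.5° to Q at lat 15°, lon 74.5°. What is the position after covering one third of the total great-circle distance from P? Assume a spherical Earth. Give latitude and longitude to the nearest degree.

≈ lat -48°, lon 123°

The haversine formula gives a central angle δ ≈ 2.007 rad (115.0°) between the endpoints.
Interpolate at f = 1/3 with slerp weights a = sin((1−f)δ)/sin δ ≈ 1.073, b = sin(fδ)/sin δ ≈ 0.684.
p = a·p₁ + b·p₂ ≈ (-0.362, 0.556, -0.748); φ = arcsin(p_z) ≈ -48.40°, λ = atan2(p_y, p_x) ≈ 123.07°.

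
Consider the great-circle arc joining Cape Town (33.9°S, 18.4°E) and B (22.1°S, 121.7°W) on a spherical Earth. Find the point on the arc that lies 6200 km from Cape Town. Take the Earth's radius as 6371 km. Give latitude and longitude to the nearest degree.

Convert each endpoint to a unit vector on the sphere (x = cos φ cos λ, y = cos φ sin λ, z = sin φ).
The central angle between the endpoints is δ = arccos(p₁·p₂) ≈ 1.961 rad (112.3°). The total great-circle distance is δ·R ≈ 1.961 × 6371 ≈ 12492 km, so the target fraction is f = 6200/12492 ≈ 0.496.
Interpolate at f ≈ 0.496 with slerp weights a = sin((1−f)δ)/sin δ ≈ 0.902, b = sin(fδ)/sin δ ≈ 0.894.
p = a·p₁ + b·p₂ ≈ (0.276, -0.468, -0.840); φ = arcsin(p_z) ≈ -57.10°, λ = atan2(p_y, p_x) ≈ -59.51°.

≈ (57°S, 60°W)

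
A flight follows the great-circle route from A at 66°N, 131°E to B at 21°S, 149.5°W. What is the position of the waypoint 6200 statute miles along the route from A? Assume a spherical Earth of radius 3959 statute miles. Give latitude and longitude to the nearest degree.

Convert each endpoint to a unit vector on the sphere (x = cos φ cos λ, y = cos φ sin λ, z = sin φ).
The central angle between the endpoints is δ = arccos(p₁·p₂) ≈ 1.832 rad (105.0°). The total great-circle distance is δ·R ≈ 1.832 × 3959 ≈ 7253 mi, so the target fraction is f = 6200/7253 ≈ 0.855.
Interpolate at f ≈ 0.855 with slerp weights a = sin((1−f)δ)/sin δ ≈ 0.272, b = sin(fδ)/sin δ ≈ 1.035.
p = a·p₁ + b·p₂ ≈ (-0.905, -0.407, -0.122); φ = arcsin(p_z) ≈ -7.03°, λ = atan2(p_y, p_x) ≈ -155.79°.

≈ 7°S, 156°W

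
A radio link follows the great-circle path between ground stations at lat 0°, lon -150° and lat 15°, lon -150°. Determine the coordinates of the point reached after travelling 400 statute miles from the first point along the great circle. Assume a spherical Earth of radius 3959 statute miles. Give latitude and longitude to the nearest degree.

≈ lat 6°, lon -150°

Write both endpoints as unit vectors p₁, p₂ with components (cos φ cos λ, cos φ sin λ, sin φ).
The central angle between the endpoints is δ = arccos(p₁·p₂) ≈ 0.262 rad (15.0°). The total great-circle distance is δ·R ≈ 0.262 × 3959 ≈ 1036 mi, so the target fraction is f = 400/1036 ≈ 0.386.
Interpolate at f ≈ 0.386 with slerp weights a = sin((1−f)δ)/sin δ ≈ 0.618, b = sin(fδ)/sin δ ≈ 0.390.
p = a·p₁ + b·p₂ ≈ (-0.862, -0.497, 0.101); φ = arcsin(p_z) ≈ 5.79°, λ = atan2(p_y, p_x) ≈ -150.00°.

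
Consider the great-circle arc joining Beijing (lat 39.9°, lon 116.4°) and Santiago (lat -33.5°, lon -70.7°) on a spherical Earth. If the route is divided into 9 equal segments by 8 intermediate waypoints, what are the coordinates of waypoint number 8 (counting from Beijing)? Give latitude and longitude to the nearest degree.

≈ lat -18°, lon -83°

Convert each endpoint to a unit vector on the sphere (x = cos φ cos λ, y = cos φ sin λ, z = sin φ).
The central angle between the endpoints is δ = arccos(p₁·p₂) ≈ 2.992 rad (171.4°).
Interpolate at f = 8/9 with slerp weights a = sin((1−f)δ)/sin δ ≈ 2.193, b = sin(fδ)/sin δ ≈ 3.114.
p = a·p₁ + b·p₂ ≈ (0.110, -0.944, -0.312); φ = arcsin(p_z) ≈ -18.18°, λ = atan2(p_y, p_x) ≈ -83.34°.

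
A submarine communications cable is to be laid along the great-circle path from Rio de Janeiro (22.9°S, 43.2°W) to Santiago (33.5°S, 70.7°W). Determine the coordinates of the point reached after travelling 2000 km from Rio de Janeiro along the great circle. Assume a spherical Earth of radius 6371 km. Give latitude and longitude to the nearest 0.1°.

Write both endpoints as unit vectors p₁, p₂ with components (cos φ cos λ, cos φ sin λ, sin φ).
The central angle between the endpoints is δ = arccos(p₁·p₂) ≈ 0.460 rad (26.3°). The total great-circle distance is δ·R ≈ 0.460 × 6371 ≈ 2929 km, so the target fraction is f = 2000/2929 ≈ 0.683.
Interpolate at f ≈ 0.683 with slerp weights a = sin((1−f)δ)/sin δ ≈ 0.328, b = sin(fδ)/sin δ ≈ 0.696.
p = a·p₁ + b·p₂ ≈ (0.412, -0.754, -0.512); φ = arcsin(p_z) ≈ -30.77°, λ = atan2(p_y, p_x) ≈ -61.37°.

≈ 30.8°S, 61.4°W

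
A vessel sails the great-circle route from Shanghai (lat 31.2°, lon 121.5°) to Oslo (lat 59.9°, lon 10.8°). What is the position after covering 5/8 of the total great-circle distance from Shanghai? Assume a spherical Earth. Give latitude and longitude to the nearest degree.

Convert each endpoint to a unit vector on the sphere (x = cos φ cos λ, y = cos φ sin λ, z = sin φ).
The central angle between the endpoints is δ = arccos(p₁·p₂) ≈ 1.270 rad (72.8°).
Interpolate at f = 5/8 with slerp weights a = sin((1−f)δ)/sin δ ≈ 0.480, b = sin(fδ)/sin δ ≈ 0.746.
p = a·p₁ + b·p₂ ≈ (0.153, 0.420, 0.894); φ = arcsin(p_z) ≈ 63.43°, λ = atan2(p_y, p_x) ≈ 69.97°.

≈ lat 63°, lon 70°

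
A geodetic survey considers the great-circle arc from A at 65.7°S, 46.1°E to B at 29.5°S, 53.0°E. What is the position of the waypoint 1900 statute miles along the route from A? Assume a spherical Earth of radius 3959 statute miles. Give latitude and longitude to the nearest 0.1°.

≈ 38.4°S, 52.1°E

Write both endpoints as unit vectors p₁, p₂ with components (cos φ cos λ, cos φ sin λ, sin φ).
The central angle between the endpoints is δ = arccos(p₁·p₂) ≈ 0.636 rad (36.5°). The total great-circle distance is δ·R ≈ 0.636 × 3959 ≈ 2519 mi, so the target fraction is f = 1900/2519 ≈ 0.754.
Interpolate at f ≈ 0.754 with slerp weights a = sin((1−f)δ)/sin δ ≈ 0.262, b = sin(fδ)/sin δ ≈ 0.777.
p = a·p₁ + b·p₂ ≈ (0.482, 0.618, -0.621); φ = arcsin(p_z) ≈ -38.42°, λ = atan2(p_y, p_x) ≈ 52.05°.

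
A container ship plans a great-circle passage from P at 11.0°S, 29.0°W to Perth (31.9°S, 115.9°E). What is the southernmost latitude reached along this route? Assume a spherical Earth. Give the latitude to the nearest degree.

The great circle lies in the plane with unit normal n̂ = (p₁ × p₂)/|p₁ × p₂|.
Here n̂_z ≈ +0.589; the vertex latitude is φ_max = arccos|n̂_z| ≈ 53.9°.
Check via Clairaut: cos φ_max = |cos φ₁| · sin C = cos(11.0°)·sin(143.1°) ≈ 0.589, again giving ≈ 53.9°.

≈ 54°S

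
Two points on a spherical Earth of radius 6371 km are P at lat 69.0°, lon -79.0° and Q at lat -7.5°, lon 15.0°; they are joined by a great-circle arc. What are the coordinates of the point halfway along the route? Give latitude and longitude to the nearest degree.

≈ lat 38°, lon -5°

Write both endpoints as unit vectors p₁, p₂ with components (cos φ cos λ, cos φ sin λ, sin φ).
The central angle between the endpoints is δ = arccos(p₁·p₂) ≈ 1.718 rad (98.4°).
Interpolate at f = 1/2 with slerp weights a = sin((1−f)δ)/sin δ ≈ 0.765, b = sin(fδ)/sin δ ≈ 0.765.
p = a·p₁ + b·p₂ ≈ (0.785, -0.073, 0.615); φ = arcsin(p_z) ≈ 37.93°, λ = atan2(p_y, p_x) ≈ -5.30°.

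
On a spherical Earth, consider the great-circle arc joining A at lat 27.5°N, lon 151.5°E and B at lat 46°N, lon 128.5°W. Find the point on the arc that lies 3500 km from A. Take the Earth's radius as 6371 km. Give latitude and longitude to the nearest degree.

Convert each endpoint to a unit vector on the sphere (x = cos φ cos λ, y = cos φ sin λ, z = sin φ).
The central angle between the endpoints is δ = arccos(p₁·p₂) ≈ 1.116 rad (64.0°). The total great-circle distance is δ·R ≈ 1.116 × 6371 ≈ 7111 km, so the target fraction is f = 3500/7111 ≈ 0.492.
Interpolate at f ≈ 0.492 with slerp weights a = sin((1−f)δ)/sin δ ≈ 0.598, b = sin(fδ)/sin δ ≈ 0.581.
p = a·p₁ + b·p₂ ≈ (-0.717, -0.063, 0.694); φ = arcsin(p_z) ≈ 43.95°, λ = atan2(p_y, p_x) ≈ -174.98°.

≈ lat 44°N, lon 175°W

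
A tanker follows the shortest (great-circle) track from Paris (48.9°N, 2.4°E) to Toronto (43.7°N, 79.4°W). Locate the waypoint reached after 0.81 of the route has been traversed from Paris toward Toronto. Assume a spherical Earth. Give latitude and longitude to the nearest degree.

≈ (49°N, 67°W)

From cos δ = sin φ₁ sin φ₂ + cos φ₁ cos φ₂ cos Δλ, the central angle is δ ≈ 0.942 rad (54.0°).
Interpolate at f = 0.81 with slerp weights a = sin((1−f)δ)/sin δ ≈ 0.220, b = sin(fδ)/sin δ ≈ 0.855.
p = a·p₁ + b·p₂ ≈ (0.258, -0.601, 0.756); φ = arcsin(p_z) ≈ 49.13°, λ = atan2(p_y, p_x) ≈ -66.76°.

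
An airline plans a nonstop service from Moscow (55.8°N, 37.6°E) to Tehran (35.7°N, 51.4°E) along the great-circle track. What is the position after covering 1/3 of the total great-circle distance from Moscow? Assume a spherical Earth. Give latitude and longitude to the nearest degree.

From cos δ = sin φ₁ sin φ₂ + cos φ₁ cos φ₂ cos Δλ, the central angle is δ ≈ 0.387 rad (22.2°).
Interpolate at f = 1/3 with slerp weights a = sin((1−f)δ)/sin δ ≈ 0.676, b = sin(fδ)/sin δ ≈ 0.341.
p = a·p₁ + b·p₂ ≈ (0.474, 0.448, 0.758); φ = arcsin(p_z) ≈ 49.29°, λ = atan2(p_y, p_x) ≈ 43.41°.

≈ 49°N, 43°E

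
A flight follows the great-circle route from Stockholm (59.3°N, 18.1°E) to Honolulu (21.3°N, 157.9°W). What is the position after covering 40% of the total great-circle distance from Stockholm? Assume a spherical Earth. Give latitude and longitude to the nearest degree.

≈ 81°N, 147°W

Write both endpoints as unit vectors p₁, p₂ with components (cos φ cos λ, cos φ sin λ, sin φ).
The central angle between the endpoints is δ = arccos(p₁·p₂) ≈ 1.734 rad (99.3°).
Interpolate at f = 0.40 with slerp weights a = sin((1−f)δ)/sin δ ≈ 0.874, b = sin(fδ)/sin δ ≈ 0.648.
p = a·p₁ + b·p₂ ≈ (-0.135, -0.088, 0.987); φ = arcsin(p_z) ≈ 80.71°, λ = atan2(p_y, p_x) ≈ -146.78°.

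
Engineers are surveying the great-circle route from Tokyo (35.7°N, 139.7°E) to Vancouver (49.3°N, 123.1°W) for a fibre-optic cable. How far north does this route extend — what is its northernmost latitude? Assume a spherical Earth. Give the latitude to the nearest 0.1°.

The great circle lies in the plane with unit normal n̂ = (p₁ × p₂)/|p₁ × p₂|.
Here n̂_z ≈ +0.567; the vertex latitude is φ_max = arccos|n̂_z| ≈ 55.5°.
Check via Clairaut: cos φ_max = |cos φ₁| · sin C = cos(35.7°)·sin(44.3°) ≈ 0.567, again giving ≈ 55.5°.

≈ 55.5°N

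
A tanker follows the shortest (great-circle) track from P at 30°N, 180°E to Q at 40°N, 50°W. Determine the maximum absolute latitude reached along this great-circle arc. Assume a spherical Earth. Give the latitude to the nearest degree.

≈ 59°N

The great circle lies in the plane with unit normal n̂ = (p₁ × p₂)/|p₁ × p₂|.
Here n̂_z ≈ +0.511; the vertex latitude is φ_max = arccos|n̂_z| ≈ 59.3°.
Check via Clairaut: cos φ_max = |cos φ₁| · sin C = cos(30.0°)·sin(36.2°) ≈ 0.511, again giving ≈ 59.3°.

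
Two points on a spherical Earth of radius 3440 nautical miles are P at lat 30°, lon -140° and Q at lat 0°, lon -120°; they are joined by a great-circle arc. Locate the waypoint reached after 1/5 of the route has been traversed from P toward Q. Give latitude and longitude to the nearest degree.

Convert each endpoint to a unit vector on the sphere (x = cos φ cos λ, y = cos φ sin λ, z = sin φ).
The central angle between the endpoints is δ = arccos(p₁·p₂) ≈ 0.620 rad (35.5°).
Interpolate at f = 1/5 with slerp weights a = sin((1−f)δ)/sin δ ≈ 0.819, b = sin(fδ)/sin δ ≈ 0.213.
p = a·p₁ + b·p₂ ≈ (-0.650, -0.640, 0.410); φ = arcsin(p_z) ≈ 24.18°, λ = atan2(p_y, p_x) ≈ -135.42°.

≈ lat 24°, lon -135°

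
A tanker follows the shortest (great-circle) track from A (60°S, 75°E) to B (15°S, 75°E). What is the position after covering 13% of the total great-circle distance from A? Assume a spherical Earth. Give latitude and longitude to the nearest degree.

The haversine formula gives a central angle δ ≈ 0.785 rad (45.0°) between the endpoints.
Interpolate at f = 0.13 with slerp weights a = sin((1−f)δ)/sin δ ≈ 0.893, b = sin(fδ)/sin δ ≈ 0.144.
p = a·p₁ + b·p₂ ≈ (0.152, 0.566, -0.811); φ = arcsin(p_z) ≈ -54.15°, λ = atan2(p_y, p_x) ≈ 75.00°.

≈ (54°S, 75°E)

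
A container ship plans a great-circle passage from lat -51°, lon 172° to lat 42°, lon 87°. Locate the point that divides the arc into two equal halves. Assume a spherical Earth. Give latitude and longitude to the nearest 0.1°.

≈ lat -6.1°, lon 125.2°

From cos δ = sin φ₁ sin φ₂ + cos φ₁ cos φ₂ cos Δλ, the central angle is δ ≈ 2.071 rad (118.6°).
Interpolate at f = 1/2 with slerp weights a = sin((1−f)δ)/sin δ ≈ 0.980, b = sin(fδ)/sin δ ≈ 0.980.
p = a·p₁ + b·p₂ ≈ (-0.573, 0.813, -0.106); φ = arcsin(p_z) ≈ -6.08°, λ = atan2(p_y, p_x) ≈ 125.15°.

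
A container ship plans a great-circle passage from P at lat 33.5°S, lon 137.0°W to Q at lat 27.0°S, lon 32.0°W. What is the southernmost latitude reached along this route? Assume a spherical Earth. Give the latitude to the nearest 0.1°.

The great circle lies in the plane with unit normal n̂ = (p₁ × p₂)/|p₁ × p₂|.
Here n̂_z ≈ +0.719; the vertex latitude is φ_max = arccos|n̂_z| ≈ 44.0°.
Check via Clairaut: cos φ_max = |cos φ₁| · sin C = cos(33.5°)·sin(120.4°) ≈ 0.719, again giving ≈ 44.0°.

≈ 44.0°S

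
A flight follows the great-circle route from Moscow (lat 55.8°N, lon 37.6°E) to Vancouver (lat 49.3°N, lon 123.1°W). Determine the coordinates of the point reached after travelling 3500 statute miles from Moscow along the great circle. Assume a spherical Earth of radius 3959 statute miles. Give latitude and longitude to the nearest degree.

≈ lat 71°N, lon 109°W

The haversine formula gives a central angle δ ≈ 1.286 rad (73.7°) between the endpoints. The total great-circle distance is δ·R ≈ 1.286 × 3959 ≈ 5091 mi, so the target fraction is f = 3500/5091 ≈ 0.688.
Interpolate at f ≈ 0.688 with slerp weights a = sin((1−f)δ)/sin δ ≈ 0.407, b = sin(fδ)/sin δ ≈ 0.806.
p = a·p₁ + b·p₂ ≈ (-0.105, -0.300, 0.948); φ = arcsin(p_z) ≈ 71.43°, λ = atan2(p_y, p_x) ≈ -109.35°.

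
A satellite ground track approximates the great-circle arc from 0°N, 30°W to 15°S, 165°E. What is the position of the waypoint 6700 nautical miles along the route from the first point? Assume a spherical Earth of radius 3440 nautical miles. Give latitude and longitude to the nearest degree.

≈ 42°S, 150°W

Write both endpoints as unit vectors p₁, p₂ with components (cos φ cos λ, cos φ sin λ, sin φ).
The central angle between the endpoints is δ = arccos(p₁·p₂) ≈ 2.773 rad (158.9°). The total great-circle distance is δ·R ≈ 2.773 × 3440 ≈ 9541 nmi, so the target fraction is f = 6700/9541 ≈ 0.702.
Interpolate at f ≈ 0.702 with slerp weights a = sin((1−f)δ)/sin δ ≈ 2.043, b = sin(fδ)/sin δ ≈ 2.584.
p = a·p₁ + b·p₂ ≈ (-0.642, -0.375, -0.669); φ = arcsin(p_z) ≈ -41.97°, λ = atan2(p_y, p_x) ≈ -149.67°.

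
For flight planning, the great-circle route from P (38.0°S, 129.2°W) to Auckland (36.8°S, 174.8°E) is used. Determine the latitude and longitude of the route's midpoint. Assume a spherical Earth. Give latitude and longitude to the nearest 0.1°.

The haversine formula gives a central angle δ ≈ 0.765 rad (43.8°) between the endpoints.
Interpolate at f = 1/2 with slerp weights a = sin((1−f)δ)/sin δ ≈ 0.539, b = sin(fδ)/sin δ ≈ 0.539.
p = a·p₁ + b·p₂ ≈ (-0.698, -0.290, -0.655); φ = arcsin(p_z) ≈ -40.89°, λ = atan2(p_y, p_x) ≈ -157.44°.

≈ (40.9°S, 157.4°W)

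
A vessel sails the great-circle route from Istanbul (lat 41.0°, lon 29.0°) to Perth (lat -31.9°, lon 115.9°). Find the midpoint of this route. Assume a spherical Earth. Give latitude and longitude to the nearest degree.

≈ lat 6°, lon 76°

Convert each endpoint to a unit vector on the sphere (x = cos φ cos λ, y = cos φ sin λ, z = sin φ).
The central angle between the endpoints is δ = arccos(p₁·p₂) ≈ 1.888 rad (108.2°).
Interpolate at f = 1/2 with slerp weights a = sin((1−f)δ)/sin δ ≈ 0.853, b = sin(fδ)/sin δ ≈ 0.853.
p = a·p₁ + b·p₂ ≈ (0.247, 0.963, 0.109); φ = arcsin(p_z) ≈ 6.25°, λ = atan2(p_y, p_x) ≈ 75.64°.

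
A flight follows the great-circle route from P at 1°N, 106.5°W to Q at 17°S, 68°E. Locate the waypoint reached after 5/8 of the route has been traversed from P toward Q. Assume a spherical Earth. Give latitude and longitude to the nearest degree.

≈ 69°S, 15°E

Convert each endpoint to a unit vector on the sphere (x = cos φ cos λ, y = cos φ sin λ, z = sin φ).
The central angle between the endpoints is δ = arccos(p₁·p₂) ≈ 2.847 rad (163.1°).
Interpolate at f = 5/8 with slerp weights a = sin((1−f)δ)/sin δ ≈ 3.015, b = sin(fδ)/sin δ ≈ 3.367.
p = a·p₁ + b·p₂ ≈ (0.350, 0.095, -0.932); φ = arcsin(p_z) ≈ -68.73°, λ = atan2(p_y, p_x) ≈ 15.21°.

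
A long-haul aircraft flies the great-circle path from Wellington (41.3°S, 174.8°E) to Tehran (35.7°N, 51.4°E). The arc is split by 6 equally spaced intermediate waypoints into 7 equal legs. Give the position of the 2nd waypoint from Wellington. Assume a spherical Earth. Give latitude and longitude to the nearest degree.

The haversine formula gives a central angle δ ≈ 2.376 rad (136.1°) between the endpoints.
Interpolate at f = 2/7 with slerp weights a = sin((1−f)δ)/sin δ ≈ 1.432, b = sin(fδ)/sin δ ≈ 0.906.
p = a·p₁ + b·p₂ ≈ (-0.612, 0.673, -0.416); φ = arcsin(p_z) ≈ -24.59°, λ = atan2(p_y, p_x) ≈ 132.30°.

≈ 25°S, 132°E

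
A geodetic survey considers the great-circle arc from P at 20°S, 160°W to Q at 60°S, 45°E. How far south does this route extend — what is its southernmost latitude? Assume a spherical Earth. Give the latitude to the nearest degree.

The great circle lies in the plane with unit normal n̂ = (p₁ × p₂)/|p₁ × p₂|.
Here n̂_z ≈ -0.200; the vertex latitude is φ_max = arccos|n̂_z| ≈ 78.4°.
Check via Clairaut: cos φ_max = |cos φ₁| · sin C = cos(20.0°)·sin(167.7°) ≈ 0.200, again giving ≈ 78.4°.

≈ 78°S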